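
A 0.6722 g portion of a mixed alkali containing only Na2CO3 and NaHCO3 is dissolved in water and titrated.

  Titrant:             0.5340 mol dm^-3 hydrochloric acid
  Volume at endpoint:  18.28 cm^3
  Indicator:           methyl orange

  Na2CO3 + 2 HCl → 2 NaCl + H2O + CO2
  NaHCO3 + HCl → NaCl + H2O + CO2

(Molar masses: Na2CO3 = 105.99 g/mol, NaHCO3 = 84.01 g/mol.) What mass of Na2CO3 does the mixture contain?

0.2527 g

n(HCl) = 0.01828 × 0.5340 = 9.762 × 10^-3 mol
Let x = n(Na2CO3), y = n(NaHCO3).
Titrant: 2x + 1y = 9.762 × 10^-3;  mass: 105.99x + 84.01y = 0.6722
Solving, x = 2.384 × 10^-3 mol, y = 4.994 × 10^-3 mol
mass of Na2CO3 = 2.384 × 10^-3 × 105.99 = 0.2527 g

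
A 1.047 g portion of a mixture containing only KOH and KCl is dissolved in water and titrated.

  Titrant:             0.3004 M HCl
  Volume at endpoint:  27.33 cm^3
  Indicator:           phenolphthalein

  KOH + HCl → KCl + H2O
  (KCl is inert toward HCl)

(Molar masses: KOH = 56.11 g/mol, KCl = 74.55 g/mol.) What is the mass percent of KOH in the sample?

44.00 %

n(HCl) = 0.02733 × 0.3004 = 8.210 × 10^-3 mol
Let x = n(KOH), y = n(KCl).
Titrant: 1x = 8.210 × 10^-3;  mass: 56.11x + 74.55y = 1.047
Solving, x = 8.210 × 10^-3 mol, y = 7.865 × 10^-3 mol
mass of KOH = 8.210 × 10^-3 × 56.11 = 0.4607 g
% KOH = 0.4607 / 1.047 × 100 = 44.00 %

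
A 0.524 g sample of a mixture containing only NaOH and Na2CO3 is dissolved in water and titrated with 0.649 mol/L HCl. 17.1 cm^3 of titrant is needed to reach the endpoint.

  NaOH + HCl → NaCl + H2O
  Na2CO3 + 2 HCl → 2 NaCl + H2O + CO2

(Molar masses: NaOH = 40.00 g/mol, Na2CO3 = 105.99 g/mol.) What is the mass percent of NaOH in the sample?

n(HCl) = 0.0171 × 0.649 = 0.0111 mol
Let x = n(NaOH), y = n(Na2CO3).
Titrant: 1x + 2y = 0.0111;  mass: 40.00x + 105.99y = 0.524
Solving, x = 4.94 × 10^-3 mol, y = 3.08 × 10^-3 mol
mass of NaOH = 4.94 × 10^-3 × 40.00 = 0.197 g
% NaOH = 0.197 / 0.524 × 100 = 37.7 %

37.7 %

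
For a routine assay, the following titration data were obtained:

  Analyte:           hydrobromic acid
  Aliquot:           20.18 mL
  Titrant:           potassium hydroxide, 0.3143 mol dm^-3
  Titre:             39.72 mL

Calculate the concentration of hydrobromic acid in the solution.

0.6186 mol/L

HBr + KOH → KBr + H2O
n(KOH) = 0.03972 L × 0.3143 mol/L = 0.01248 mol
n(HBr) = 0.01248 mol (1:1 mole ratio)
[HBr] = 0.01248 mol / 0.02018 L = 0.6186 mol/L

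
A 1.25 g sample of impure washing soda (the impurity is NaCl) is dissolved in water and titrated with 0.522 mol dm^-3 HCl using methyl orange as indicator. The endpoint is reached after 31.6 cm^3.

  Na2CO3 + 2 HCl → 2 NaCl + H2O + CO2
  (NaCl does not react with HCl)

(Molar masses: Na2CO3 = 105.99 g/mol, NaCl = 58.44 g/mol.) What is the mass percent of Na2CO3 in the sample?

69.9 %

n(HCl) = 0.0316 × 0.522 = 0.0165 mol
Let x = n(Na2CO3), y = n(NaCl).
Titrant: 2x = 0.0165;  mass: 105.99x + 58.44y = 1.25
Solving, x = 8.25 × 10^-3 mol, y = 6.43 × 10^-3 mol
mass of Na2CO3 = 8.25 × 10^-3 × 105.99 = 0.874 g
% Na2CO3 = 0.874 / 1.25 × 100 = 69.9 %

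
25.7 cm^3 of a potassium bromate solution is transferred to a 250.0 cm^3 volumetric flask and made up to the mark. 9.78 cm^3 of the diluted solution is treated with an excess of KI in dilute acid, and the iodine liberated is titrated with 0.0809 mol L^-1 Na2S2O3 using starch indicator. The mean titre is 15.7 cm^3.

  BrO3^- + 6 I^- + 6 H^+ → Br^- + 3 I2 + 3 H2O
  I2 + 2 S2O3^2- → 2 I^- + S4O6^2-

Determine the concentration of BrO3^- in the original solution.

0.211 mol/L

n(S2O3^2-) = 0.0157 × 0.0809 = 1.27 × 10^-3 mol
n(I2) = n(S2O3^2-)/2 = 6.35 × 10^-4 mol
From the 1:3 ratio, n(BrO3^-) in the aliquot = 1/3 × 6.35 × 10^-4 = 2.12 × 10^-4 mol
[BrO3^-]_dilute = 2.12 × 10^-4 / 0.00978 = 0.0216 mol/L
[BrO3^-]_original = 0.0216 × 250.0/25.7 = 0.211 mol/L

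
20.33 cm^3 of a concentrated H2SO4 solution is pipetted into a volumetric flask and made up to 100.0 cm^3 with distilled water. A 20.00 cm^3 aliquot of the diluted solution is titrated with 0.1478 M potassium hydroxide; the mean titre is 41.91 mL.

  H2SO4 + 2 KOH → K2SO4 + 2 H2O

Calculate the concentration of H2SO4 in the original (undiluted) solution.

0.7617 M

n(KOH) = 0.04191 × 0.1478 = 6.194 × 10^-3 mol
From the 1:2 ratio, n(H2SO4) in the aliquot = 1/2 × 6.194 × 10^-3 = 3.097 × 10^-3 mol
[H2SO4]_dilute = 3.097 × 10^-3 / 0.02000 = 0.1549 mol/L
Dilution factor = 100.0 / 20.33 = 4.919
[H2SO4]_stock = 0.1549 × 4.919 = 0.7617 mol/L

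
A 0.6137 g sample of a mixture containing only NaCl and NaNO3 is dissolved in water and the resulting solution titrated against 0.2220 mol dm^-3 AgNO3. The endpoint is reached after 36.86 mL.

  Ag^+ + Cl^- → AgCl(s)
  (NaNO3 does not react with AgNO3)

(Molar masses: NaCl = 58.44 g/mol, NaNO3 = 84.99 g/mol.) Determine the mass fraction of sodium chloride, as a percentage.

77.92 %

n(AgNO3) = 0.03686 × 0.2220 = 8.183 × 10^-3 mol
Let x = n(NaCl), y = n(NaNO3).
Titrant: 1x = 8.183 × 10^-3;  mass: 58.44x + 84.99y = 0.6137
Solving, x = 8.183 × 10^-3 mol, y = 1.594 × 10^-3 mol
mass of NaCl = 8.183 × 10^-3 × 58.44 = 0.4782 g
% NaCl = 0.4782 / 0.6137 × 100 = 77.92 %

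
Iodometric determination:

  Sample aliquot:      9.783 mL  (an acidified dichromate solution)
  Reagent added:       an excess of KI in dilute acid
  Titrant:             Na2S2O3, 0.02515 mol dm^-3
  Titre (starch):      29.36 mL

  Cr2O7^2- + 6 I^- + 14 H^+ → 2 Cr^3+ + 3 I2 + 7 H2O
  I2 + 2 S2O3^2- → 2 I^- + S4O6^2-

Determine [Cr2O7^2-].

n(S2O3^2-) = 0.02936 × 0.02515 = 7.384 × 10^-4 mol
n(I2) = n(S2O3^2-)/2 = 3.692 × 10^-4 mol
From the 1:3 ratio, n(Cr2O7^2-) in the aliquot = 1/3 × 3.692 × 10^-4 = 1.231 × 10^-4 mol
[Cr2O7^2-] = 1.231 × 10^-4 / 0.009783 = 0.01258 mol/L

0.01258 mol/L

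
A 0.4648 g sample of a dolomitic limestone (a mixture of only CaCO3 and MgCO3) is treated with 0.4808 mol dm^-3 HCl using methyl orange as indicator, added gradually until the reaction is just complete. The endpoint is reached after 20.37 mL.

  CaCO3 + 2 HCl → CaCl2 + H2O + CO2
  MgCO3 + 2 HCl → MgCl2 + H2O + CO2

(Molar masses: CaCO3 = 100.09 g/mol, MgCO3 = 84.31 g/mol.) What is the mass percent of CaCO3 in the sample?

70.88 %

n(HCl) = 0.02037 × 0.4808 = 9.794 × 10^-3 mol
Let x = n(CaCO3), y = n(MgCO3).
Titrant: 2x + 2y = 9.794 × 10^-3;  mass: 100.09x + 84.31y = 0.4648
Solving, x = 3.291 × 10^-3 mol, y = 1.606 × 10^-3 mol
mass of CaCO3 = 3.291 × 10^-3 × 100.09 = 0.3294 g
% CaCO3 = 0.3294 / 0.4648 × 100 = 70.88 %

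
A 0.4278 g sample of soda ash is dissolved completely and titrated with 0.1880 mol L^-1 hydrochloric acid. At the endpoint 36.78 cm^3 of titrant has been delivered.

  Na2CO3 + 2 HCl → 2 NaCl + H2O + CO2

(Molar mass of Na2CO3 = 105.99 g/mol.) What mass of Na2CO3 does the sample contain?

0.3664 g

n(HCl) = 0.03678 L × 0.1880 mol/L = 6.915 × 10^-3 mol
From the 1:2 ratio, n(Na2CO3) = 1/2 × 6.915 × 10^-3 = 3.457 × 10^-3 mol
mass of Na2CO3 = 3.457 × 10^-3 × 105.99 g/mol = 0.3664 g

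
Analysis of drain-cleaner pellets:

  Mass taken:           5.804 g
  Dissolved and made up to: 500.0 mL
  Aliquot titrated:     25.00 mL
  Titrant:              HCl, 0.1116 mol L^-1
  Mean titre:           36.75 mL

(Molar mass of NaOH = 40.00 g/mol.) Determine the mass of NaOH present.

3.281 g

NaOH + HCl → NaCl + H2O
n(HCl) per titration = 0.03675 × 0.1116 = 4.101 × 10^-3 mol
n(NaOH) in each aliquot = 4.101 × 10^-3 mol (1:1 ratio)
n(NaOH) in the whole flask = 4.101 × 10^-3 × 500.0/25.00 = 0.08203 mol
mass of NaOH = 0.08203 × 40.00 = 3.281 g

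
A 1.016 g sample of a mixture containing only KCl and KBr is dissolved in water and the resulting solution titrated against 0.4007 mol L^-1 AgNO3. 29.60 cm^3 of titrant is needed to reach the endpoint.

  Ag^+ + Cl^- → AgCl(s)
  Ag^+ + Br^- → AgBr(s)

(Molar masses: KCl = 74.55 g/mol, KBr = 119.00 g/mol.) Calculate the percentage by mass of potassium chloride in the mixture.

n(AgNO3) = 0.02960 × 0.4007 = 0.01186 mol
Let x = n(KCl), y = n(KBr).
Titrant: 1x + 1y = 0.01186;  mass: 74.55x + 119.00y = 1.016
Solving, x = 8.896 × 10^-3 mol, y = 2.965 × 10^-3 mol
mass of KCl = 8.896 × 10^-3 × 74.55 = 0.6632 g
% KCl = 0.6632 / 1.016 × 100 = 65.28 %

65.28 %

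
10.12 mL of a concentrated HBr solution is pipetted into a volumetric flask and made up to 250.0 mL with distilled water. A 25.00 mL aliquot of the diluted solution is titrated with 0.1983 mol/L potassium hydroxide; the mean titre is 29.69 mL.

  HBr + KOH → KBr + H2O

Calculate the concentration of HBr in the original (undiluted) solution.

n(KOH) = 0.02969 × 0.1983 = 5.888 × 10^-3 mol
n(HBr) in the aliquot = 5.888 × 10^-3 mol (1:1 ratio)
[HBr]_dilute = 5.888 × 10^-3 / 0.02500 = 0.2355 mol/L
Dilution factor = 250.0 / 10.12 = 24.70
[HBr]_stock = 0.2355 × 24.70 = 5.818 mol/L

5.818 mol/L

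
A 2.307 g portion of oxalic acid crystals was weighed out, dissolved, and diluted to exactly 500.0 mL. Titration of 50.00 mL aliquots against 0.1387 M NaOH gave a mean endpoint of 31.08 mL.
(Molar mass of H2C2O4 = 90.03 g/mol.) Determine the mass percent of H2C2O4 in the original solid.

84.11 %

H2C2O4 + 2 NaOH → Na2C2O4 + 2 H2O
n(NaOH) per titration = 0.03108 × 0.1387 = 4.311 × 10^-3 mol
From the 1:2 ratio, n(H2C2O4) in each aliquot = 1/2 × 4.311 × 10^-3 = 2.155 × 10^-3 mol
n(H2C2O4) in the whole flask = 2.155 × 10^-3 × 500.0/50.00 = 0.02155 mol
mass of H2C2O4 = 0.02155 × 90.03 = 1.941 g
% H2C2O4 = 1.941 / 2.307 × 100 = 84.11 %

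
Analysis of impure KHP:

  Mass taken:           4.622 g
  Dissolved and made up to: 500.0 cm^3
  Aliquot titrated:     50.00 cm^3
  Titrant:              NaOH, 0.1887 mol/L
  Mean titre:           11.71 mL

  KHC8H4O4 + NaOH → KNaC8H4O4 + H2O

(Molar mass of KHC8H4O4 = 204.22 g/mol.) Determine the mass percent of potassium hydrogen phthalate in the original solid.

97.63 %

n(NaOH) per titration = 0.01171 × 0.1887 = 2.210 × 10^-3 mol
n(KHC8H4O4) in each aliquot = 2.210 × 10^-3 mol (1:1 ratio)
n(KHC8H4O4) in the whole flask = 2.210 × 10^-3 × 500.0/50.00 = 0.02210 mol
mass of KHC8H4O4 = 0.02210 × 204.22 = 4.513 g
% KHC8H4O4 = 4.513 / 4.622 × 100 = 97.63 %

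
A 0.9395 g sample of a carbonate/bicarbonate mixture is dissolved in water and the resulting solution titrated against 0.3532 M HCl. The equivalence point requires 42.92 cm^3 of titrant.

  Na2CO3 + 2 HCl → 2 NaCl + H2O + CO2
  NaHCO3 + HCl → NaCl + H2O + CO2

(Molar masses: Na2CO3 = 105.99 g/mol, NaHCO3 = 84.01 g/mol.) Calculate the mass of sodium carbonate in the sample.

0.5708 g

n(HCl) = 0.04292 × 0.3532 = 0.01516 mol
Let x = n(Na2CO3), y = n(NaHCO3).
Titrant: 2x + 1y = 0.01516;  mass: 105.99x + 84.01y = 0.9395
Solving, x = 5.385 × 10^-3 mol, y = 4.389 × 10^-3 mol
mass of Na2CO3 = 5.385 × 10^-3 × 105.99 = 0.5708 g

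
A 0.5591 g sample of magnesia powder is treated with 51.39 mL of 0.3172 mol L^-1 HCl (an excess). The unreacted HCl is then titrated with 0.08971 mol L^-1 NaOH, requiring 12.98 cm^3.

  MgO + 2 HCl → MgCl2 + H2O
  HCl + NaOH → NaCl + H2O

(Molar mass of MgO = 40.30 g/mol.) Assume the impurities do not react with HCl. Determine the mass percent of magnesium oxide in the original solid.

n(HCl) added = 0.05139 × 0.3172 = 0.01630 mol
n(NaOH) used in back-titration = 0.01298 × 0.08971 = 1.164 × 10^-3 mol
n(HCl) left over = 1.164 × 10^-3 mol (1:1 ratio)
n(HCl) consumed by analyte = 0.01630 − 1.164 × 10^-3 = 0.01514 mol
From the 1:2 ratio, n(MgO) = 1/2 × 0.01514 = 7.568 × 10^-3 mol
mass of MgO = 7.568 × 10^-3 × 40.30 = 0.3050 g
% MgO = 0.3050 / 0.5591 × 100 = 54.55 %

54.55 %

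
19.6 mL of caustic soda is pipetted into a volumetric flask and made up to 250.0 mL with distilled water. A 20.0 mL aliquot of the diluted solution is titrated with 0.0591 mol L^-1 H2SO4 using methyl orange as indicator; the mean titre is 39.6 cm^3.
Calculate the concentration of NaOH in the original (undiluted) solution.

2 NaOH + H2SO4 → Na2SO4 + 2 H2O
n(H2SO4) = 0.0396 × 0.0591 = 2.34 × 10^-3 mol
From the 2:1 ratio, n(NaOH) in the aliquot = 2/1 × 2.34 × 10^-3 = 4.68 × 10^-3 mol
[NaOH]_dilute = 4.68 × 10^-3 / 0.0200 = 0.234 mol/L
Dilution factor = 250.0 / 19.6 = 12.76
[NaOH]_stock = 0.234 × 12.76 = 2.99 mol/L

2.99 mol/L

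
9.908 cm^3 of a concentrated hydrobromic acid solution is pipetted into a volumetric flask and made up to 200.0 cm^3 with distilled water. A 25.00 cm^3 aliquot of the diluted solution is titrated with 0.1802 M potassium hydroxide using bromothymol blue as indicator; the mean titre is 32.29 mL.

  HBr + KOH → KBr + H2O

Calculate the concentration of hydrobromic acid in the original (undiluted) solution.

n(KOH) = 0.03229 × 0.1802 = 5.819 × 10^-3 mol
n(HBr) in the aliquot = 5.819 × 10^-3 mol (1:1 ratio)
[HBr]_dilute = 5.819 × 10^-3 / 0.02500 = 0.2327 mol/L
Dilution factor = 200.0 / 9.908 = 20.19
[HBr]_stock = 0.2327 × 20.19 = 4.698 mol/L

4.698 M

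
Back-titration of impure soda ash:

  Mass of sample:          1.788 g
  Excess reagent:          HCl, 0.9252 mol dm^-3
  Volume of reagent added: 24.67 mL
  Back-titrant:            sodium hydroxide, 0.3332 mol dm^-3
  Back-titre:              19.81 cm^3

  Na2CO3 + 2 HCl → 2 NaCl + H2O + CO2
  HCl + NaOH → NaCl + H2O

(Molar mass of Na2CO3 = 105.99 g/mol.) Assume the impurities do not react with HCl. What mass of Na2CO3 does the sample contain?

n(HCl) added = 0.02467 × 0.9252 = 0.02282 mol
n(NaOH) used in back-titration = 0.01981 × 0.3332 = 6.601 × 10^-3 mol
n(HCl) left over = 6.601 × 10^-3 mol (1:1 ratio)
n(HCl) consumed by analyte = 0.02282 − 6.601 × 10^-3 = 0.01622 mol
From the 1:2 ratio, n(Na2CO3) = 1/2 × 0.01622 = 8.112 × 10^-3 mol
mass of Na2CO3 = 8.112 × 10^-3 × 105.99 = 0.8598 g

0.8598 g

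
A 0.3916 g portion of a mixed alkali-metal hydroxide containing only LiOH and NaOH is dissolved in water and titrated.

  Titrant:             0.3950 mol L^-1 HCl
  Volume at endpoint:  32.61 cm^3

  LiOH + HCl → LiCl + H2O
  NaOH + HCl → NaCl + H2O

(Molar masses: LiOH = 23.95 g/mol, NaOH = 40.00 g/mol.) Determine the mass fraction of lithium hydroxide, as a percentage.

47.11 %

n(HCl) = 0.03261 × 0.3950 = 0.01288 mol
Let x = n(LiOH), y = n(NaOH).
Titrant: 1x + 1y = 0.01288;  mass: 23.95x + 40.00y = 0.3916
Solving, x = 7.703 × 10^-3 mol, y = 5.178 × 10^-3 mol
mass of LiOH = 7.703 × 10^-3 × 23.95 = 0.1845 g
% LiOH = 0.1845 / 0.3916 × 100 = 47.11 %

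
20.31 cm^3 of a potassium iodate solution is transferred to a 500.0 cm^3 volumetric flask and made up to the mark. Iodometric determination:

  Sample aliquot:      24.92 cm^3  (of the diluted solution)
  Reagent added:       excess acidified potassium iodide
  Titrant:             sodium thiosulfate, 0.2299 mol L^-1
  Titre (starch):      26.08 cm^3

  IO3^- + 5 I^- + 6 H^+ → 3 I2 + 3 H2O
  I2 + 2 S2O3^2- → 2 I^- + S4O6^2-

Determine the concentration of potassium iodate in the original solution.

0.9872 mol/L

n(S2O3^2-) = 0.02608 × 0.2299 = 5.996 × 10^-3 mol
n(I2) = n(S2O3^2-)/2 = 2.998 × 10^-3 mol
From the 1:3 ratio, n(IO3^-) in the aliquot = 1/3 × 2.998 × 10^-3 = 9.993 × 10^-4 mol
[IO3^-]_dilute = 9.993 × 10^-4 / 0.02492 = 0.04010 mol/L
[IO3^-]_original = 0.04010 × 500.0/20.31 = 0.9872 mol/L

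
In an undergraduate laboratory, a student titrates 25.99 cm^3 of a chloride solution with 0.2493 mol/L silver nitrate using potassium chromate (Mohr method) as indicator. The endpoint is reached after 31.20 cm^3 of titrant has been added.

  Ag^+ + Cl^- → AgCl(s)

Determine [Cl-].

0.2993 mol/L

n(AgNO3) = 0.03120 L × 0.2493 mol/L = 7.778 × 10^-3 mol
n(Cl-) = 7.778 × 10^-3 mol (1:1 mole ratio)
[Cl-] = 7.778 × 10^-3 mol / 0.02599 L = 0.2993 mol/L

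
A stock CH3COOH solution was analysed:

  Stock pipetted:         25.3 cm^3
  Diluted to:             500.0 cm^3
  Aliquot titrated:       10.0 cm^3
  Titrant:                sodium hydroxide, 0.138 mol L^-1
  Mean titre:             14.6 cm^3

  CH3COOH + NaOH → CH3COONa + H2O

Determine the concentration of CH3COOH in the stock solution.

3.98 mol/L

n(NaOH) = 0.0146 × 0.138 = 2.01 × 10^-3 mol
n(CH3COOH) in the aliquot = 2.01 × 10^-3 mol (1:1 ratio)
[CH3COOH]_dilute = 2.01 × 10^-3 / 0.0100 = 0.201 mol/L
Dilution factor = 500.0 / 25.3 = 19.76
[CH3COOH]_stock = 0.201 × 19.76 = 3.98 mol/L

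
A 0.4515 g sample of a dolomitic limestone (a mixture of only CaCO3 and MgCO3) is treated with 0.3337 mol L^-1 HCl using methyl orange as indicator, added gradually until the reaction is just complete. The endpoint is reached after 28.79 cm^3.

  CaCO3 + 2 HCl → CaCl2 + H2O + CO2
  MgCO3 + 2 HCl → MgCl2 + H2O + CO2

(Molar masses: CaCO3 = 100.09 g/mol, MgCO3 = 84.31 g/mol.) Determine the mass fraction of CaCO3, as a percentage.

n(HCl) = 0.02879 × 0.3337 = 9.607 × 10^-3 mol
Let x = n(CaCO3), y = n(MgCO3).
Titrant: 2x + 2y = 9.607 × 10^-3;  mass: 100.09x + 84.31y = 0.4515
Solving, x = 2.947 × 10^-3 mol, y = 1.856 × 10^-3 mol
mass of CaCO3 = 2.947 × 10^-3 × 100.09 = 0.2950 g
% CaCO3 = 0.2950 / 0.4515 × 100 = 65.34 %

65.34 %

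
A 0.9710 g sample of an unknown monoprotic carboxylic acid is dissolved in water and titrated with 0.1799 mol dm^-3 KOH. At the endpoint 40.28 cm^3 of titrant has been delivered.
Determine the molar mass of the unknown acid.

134.0 g/mol

n(KOH) = 0.04028 L × 0.1799 mol/L = 7.246 × 10^-3 mol
n(HA) = 7.246 × 10^-3 mol (1:1 ratio)
M = m / n = 0.9710 g / 7.246 × 10^-3 mol = 134.0 g/mol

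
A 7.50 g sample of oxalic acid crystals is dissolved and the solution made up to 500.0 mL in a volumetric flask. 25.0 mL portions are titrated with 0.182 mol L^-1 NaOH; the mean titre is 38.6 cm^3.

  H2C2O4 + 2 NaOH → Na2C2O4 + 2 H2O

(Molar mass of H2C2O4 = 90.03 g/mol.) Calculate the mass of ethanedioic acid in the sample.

6.32 g

n(NaOH) per titration = 0.0386 × 0.182 = 7.03 × 10^-3 mol
From the 1:2 ratio, n(H2C2O4) in each aliquot = 1/2 × 7.03 × 10^-3 = 3.51 × 10^-3 mol
n(H2C2O4) in the whole flask = 3.51 × 10^-3 × 500.0/25.0 = 0.0703 mol
mass of H2C2O4 = 0.0703 × 90.03 = 6.32 g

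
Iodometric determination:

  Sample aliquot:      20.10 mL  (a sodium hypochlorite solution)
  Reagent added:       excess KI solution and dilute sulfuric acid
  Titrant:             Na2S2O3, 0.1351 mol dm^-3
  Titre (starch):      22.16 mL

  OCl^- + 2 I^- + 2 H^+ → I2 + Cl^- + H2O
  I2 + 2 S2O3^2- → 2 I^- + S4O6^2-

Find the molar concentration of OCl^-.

0.07447 mol/L

n(S2O3^2-) = 0.02216 × 0.1351 = 2.994 × 10^-3 mol
n(I2) = n(S2O3^2-)/2 = 1.497 × 10^-3 mol
n(OCl^-) in the aliquot = 1.497 × 10^-3 mol (1:1 ratio)
[OCl^-] = 1.497 × 10^-3 / 0.02010 = 0.07447 mol/L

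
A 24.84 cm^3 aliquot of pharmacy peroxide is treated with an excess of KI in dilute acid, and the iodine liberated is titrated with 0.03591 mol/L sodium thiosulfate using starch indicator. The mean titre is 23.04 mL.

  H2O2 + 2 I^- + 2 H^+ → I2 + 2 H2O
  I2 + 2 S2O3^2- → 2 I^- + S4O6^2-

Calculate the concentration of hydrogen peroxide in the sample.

n(S2O3^2-) = 0.02304 × 0.03591 = 8.274 × 10^-4 mol
n(I2) = n(S2O3^2-)/2 = 4.137 × 10^-4 mol
n(H2O2) in the aliquot = 4.137 × 10^-4 mol (1:1 ratio)
[H2O2] = 4.137 × 10^-4 / 0.02484 = 0.01665 mol/L

0.01665 mol/L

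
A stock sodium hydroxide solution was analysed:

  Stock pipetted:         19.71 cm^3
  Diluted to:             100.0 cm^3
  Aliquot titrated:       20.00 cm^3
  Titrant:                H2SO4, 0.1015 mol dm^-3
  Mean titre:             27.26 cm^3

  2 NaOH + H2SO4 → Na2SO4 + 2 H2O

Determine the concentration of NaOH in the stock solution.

1.404 mol/L

n(H2SO4) = 0.02726 × 0.1015 = 2.767 × 10^-3 mol
From the 2:1 ratio, n(NaOH) in the aliquot = 2/1 × 2.767 × 10^-3 = 5.534 × 10^-3 mol
[NaOH]_dilute = 5.534 × 10^-3 / 0.02000 = 0.2767 mol/L
Dilution factor = 100.0 / 19.71 = 5.074
[NaOH]_stock = 0.2767 × 5.074 = 1.404 mol/L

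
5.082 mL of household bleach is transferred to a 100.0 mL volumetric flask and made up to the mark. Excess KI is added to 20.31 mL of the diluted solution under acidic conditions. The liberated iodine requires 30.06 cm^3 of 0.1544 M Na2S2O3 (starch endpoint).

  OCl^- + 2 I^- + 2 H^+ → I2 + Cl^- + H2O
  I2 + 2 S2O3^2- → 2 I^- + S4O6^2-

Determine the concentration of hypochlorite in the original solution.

2.248 M

n(S2O3^2-) = 0.03006 × 0.1544 = 4.641 × 10^-3 mol
n(I2) = n(S2O3^2-)/2 = 2.321 × 10^-3 mol
n(OCl^-) in the aliquot = 2.321 × 10^-3 mol (1:1 ratio)
[OCl^-]_dilute = 2.321 × 10^-3 / 0.02031 = 0.1143 mol/L
[OCl^-]_original = 0.1143 × 100.0/5.082 = 2.248 mol/L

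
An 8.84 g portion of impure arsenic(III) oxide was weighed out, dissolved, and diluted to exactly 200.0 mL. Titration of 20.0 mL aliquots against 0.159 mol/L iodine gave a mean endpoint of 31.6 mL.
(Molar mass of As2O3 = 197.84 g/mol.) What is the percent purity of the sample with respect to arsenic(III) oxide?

56.2 %

As2O3 + 2 I2 + 2 H2O → As2O5 + 4 HI
n(I2) per titration = 0.0316 × 0.159 = 5.02 × 10^-3 mol
From the 1:2 ratio, n(As2O3) in each aliquot = 1/2 × 5.02 × 10^-3 = 2.51 × 10^-3 mol
n(As2O3) in the whole flask = 2.51 × 10^-3 × 200.0/20.0 = 0.0251 mol
mass of As2O3 = 0.0251 × 197.84 = 4.97 g
% As2O3 = 4.97 / 8.84 × 100 = 56.2 %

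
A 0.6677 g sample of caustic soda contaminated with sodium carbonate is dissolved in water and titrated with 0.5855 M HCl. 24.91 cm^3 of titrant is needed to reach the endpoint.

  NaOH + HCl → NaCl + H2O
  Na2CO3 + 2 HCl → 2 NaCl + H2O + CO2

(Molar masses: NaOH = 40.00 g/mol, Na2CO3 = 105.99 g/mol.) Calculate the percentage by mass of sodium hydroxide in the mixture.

n(HCl) = 0.02491 × 0.5855 = 0.01458 mol
Let x = n(NaOH), y = n(Na2CO3).
Titrant: 1x + 2y = 0.01458;  mass: 40.00x + 105.99y = 0.6677
Solving, x = 8.097 × 10^-3 mol, y = 3.244 × 10^-3 mol
mass of NaOH = 8.097 × 10^-3 × 40.00 = 0.3239 g
% NaOH = 0.3239 / 0.6677 × 100 = 48.51 %

48.51 %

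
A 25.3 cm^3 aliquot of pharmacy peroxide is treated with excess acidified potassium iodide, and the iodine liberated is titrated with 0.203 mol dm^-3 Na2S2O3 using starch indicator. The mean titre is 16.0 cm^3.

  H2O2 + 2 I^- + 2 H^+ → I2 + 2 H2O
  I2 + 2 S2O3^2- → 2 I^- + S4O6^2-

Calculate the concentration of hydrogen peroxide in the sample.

n(S2O3^2-) = 0.0160 × 0.203 = 3.25 × 10^-3 mol
n(I2) = n(S2O3^2-)/2 = 1.62 × 10^-3 mol
n(H2O2) in the aliquot = 1.62 × 10^-3 mol (1:1 ratio)
[H2O2] = 1.62 × 10^-3 / 0.0253 = 0.0642 mol/L

0.0642 mol/L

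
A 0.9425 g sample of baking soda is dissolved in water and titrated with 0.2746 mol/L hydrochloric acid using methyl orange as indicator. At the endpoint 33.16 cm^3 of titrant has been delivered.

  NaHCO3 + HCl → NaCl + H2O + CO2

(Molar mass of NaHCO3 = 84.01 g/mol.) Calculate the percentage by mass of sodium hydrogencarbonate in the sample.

81.16 %

n(HCl) = 0.03316 L × 0.2746 mol/L = 9.106 × 10^-3 mol
n(NaHCO3) = 9.106 × 10^-3 mol (1:1 ratio)
mass of NaHCO3 = 9.106 × 10^-3 × 84.01 g/mol = 0.7650 g
% NaHCO3 = 0.7650 / 0.9425 × 100 = 81.16 %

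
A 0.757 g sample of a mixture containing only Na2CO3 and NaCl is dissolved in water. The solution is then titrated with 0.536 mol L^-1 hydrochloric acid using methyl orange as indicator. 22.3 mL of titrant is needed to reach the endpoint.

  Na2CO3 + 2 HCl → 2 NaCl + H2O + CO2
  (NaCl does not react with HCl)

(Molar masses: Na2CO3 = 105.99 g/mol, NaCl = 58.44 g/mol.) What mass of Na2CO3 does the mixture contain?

n(HCl) = 0.0223 × 0.536 = 0.0120 mol
Let x = n(Na2CO3), y = n(NaCl).
Titrant: 2x = 0.0120;  mass: 105.99x + 58.44y = 0.757
Solving, x = 5.98 × 10^-3 mol, y = 2.11 × 10^-3 mol
mass of Na2CO3 = 5.98 × 10^-3 × 105.99 = 0.633 g

0.633 g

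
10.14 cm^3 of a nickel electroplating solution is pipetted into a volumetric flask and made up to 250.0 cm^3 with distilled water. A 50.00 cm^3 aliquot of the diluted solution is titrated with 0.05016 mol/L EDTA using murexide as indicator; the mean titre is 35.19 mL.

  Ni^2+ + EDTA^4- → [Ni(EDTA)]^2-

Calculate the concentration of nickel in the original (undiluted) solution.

n(EDTA) = 0.03519 × 0.05016 = 1.765 × 10^-3 mol
n(Ni2+) in the aliquot = 1.765 × 10^-3 mol (1:1 ratio)
[Ni2+]_dilute = 1.765 × 10^-3 / 0.05000 = 0.03530 mol/L
Dilution factor = 250.0 / 10.14 = 24.65
[Ni2+]_stock = 0.03530 × 24.65 = 0.8704 mol/L

0.8704 mol/L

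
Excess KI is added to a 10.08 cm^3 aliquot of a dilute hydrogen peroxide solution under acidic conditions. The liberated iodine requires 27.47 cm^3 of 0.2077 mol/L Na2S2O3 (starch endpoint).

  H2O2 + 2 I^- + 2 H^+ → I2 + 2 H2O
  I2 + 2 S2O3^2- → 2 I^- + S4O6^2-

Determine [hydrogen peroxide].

0.2830 mol/L

n(S2O3^2-) = 0.02747 × 0.2077 = 5.706 × 10^-3 mol
n(I2) = n(S2O3^2-)/2 = 2.853 × 10^-3 mol
n(H2O2) in the aliquot = 2.853 × 10^-3 mol (1:1 ratio)
[H2O2] = 2.853 × 10^-3 / 0.01008 = 0.2830 mol/L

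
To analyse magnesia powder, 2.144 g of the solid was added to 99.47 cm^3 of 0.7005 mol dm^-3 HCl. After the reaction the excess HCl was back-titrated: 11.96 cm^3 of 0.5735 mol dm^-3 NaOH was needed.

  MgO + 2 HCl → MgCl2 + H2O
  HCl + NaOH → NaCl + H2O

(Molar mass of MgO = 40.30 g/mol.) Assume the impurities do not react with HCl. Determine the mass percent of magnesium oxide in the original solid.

59.04 %

n(HCl) added = 0.09947 × 0.7005 = 0.06968 mol
n(NaOH) used in back-titration = 0.01196 × 0.5735 = 6.859 × 10^-3 mol
n(HCl) left over = 6.859 × 10^-3 mol (1:1 ratio)
n(HCl) consumed by analyte = 0.06968 − 6.859 × 10^-3 = 0.06282 mol
From the 1:2 ratio, n(MgO) = 1/2 × 0.06282 = 0.03141 mol
mass of MgO = 0.03141 × 40.30 = 1.266 g
% MgO = 1.266 / 2.144 × 100 = 59.04 %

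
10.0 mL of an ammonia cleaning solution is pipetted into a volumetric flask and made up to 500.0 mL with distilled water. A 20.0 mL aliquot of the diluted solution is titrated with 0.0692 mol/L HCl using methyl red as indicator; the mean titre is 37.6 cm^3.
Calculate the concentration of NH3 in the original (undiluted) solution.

NH3 + HCl → NH4Cl
n(HCl) = 0.0376 × 0.0692 = 2.60 × 10^-3 mol
n(NH3) in the aliquot = 2.60 × 10^-3 mol (1:1 ratio)
[NH3]_dilute = 2.60 × 10^-3 / 0.0200 = 0.130 mol/L
Dilution factor = 500.0 / 10.0 = 50.00
[NH3]_stock = 0.130 × 50.00 = 6.50 mol/L

6.50 mol/L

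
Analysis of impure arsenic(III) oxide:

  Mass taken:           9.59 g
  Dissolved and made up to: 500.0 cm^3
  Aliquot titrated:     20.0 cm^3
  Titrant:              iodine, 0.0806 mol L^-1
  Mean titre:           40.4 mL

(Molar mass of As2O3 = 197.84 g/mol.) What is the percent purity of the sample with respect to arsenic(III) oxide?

As2O3 + 2 I2 + 2 H2O → As2O5 + 4 HI
n(I2) per titration = 0.0404 × 0.0806 = 3.26 × 10^-3 mol
From the 1:2 ratio, n(As2O3) in each aliquot = 1/2 × 3.26 × 10^-3 = 1.63 × 10^-3 mol
n(As2O3) in the whole flask = 1.63 × 10^-3 × 500.0/20.0 = 0.0407 mol
mass of As2O3 = 0.0407 × 197.84 = 8.05 g
% As2O3 = 8.05 / 9.59 × 100 = 84.0 %

84.0 %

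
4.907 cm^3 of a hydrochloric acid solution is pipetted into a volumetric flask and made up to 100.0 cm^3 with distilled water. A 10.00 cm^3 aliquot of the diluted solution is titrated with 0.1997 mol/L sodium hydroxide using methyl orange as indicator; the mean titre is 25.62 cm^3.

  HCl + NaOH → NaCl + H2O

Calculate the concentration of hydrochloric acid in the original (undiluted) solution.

10.43 mol/L

n(NaOH) = 0.02562 × 0.1997 = 5.116 × 10^-3 mol
n(HCl) in the aliquot = 5.116 × 10^-3 mol (1:1 ratio)
[HCl]_dilute = 5.116 × 10^-3 / 0.01000 = 0.5116 mol/L
Dilution factor = 100.0 / 4.907 = 20.38
[HCl]_stock = 0.5116 × 20.38 = 10.43 mol/L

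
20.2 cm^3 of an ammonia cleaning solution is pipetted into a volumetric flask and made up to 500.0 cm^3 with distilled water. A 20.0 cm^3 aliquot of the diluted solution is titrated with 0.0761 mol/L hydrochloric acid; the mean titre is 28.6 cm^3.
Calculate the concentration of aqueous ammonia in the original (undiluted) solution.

NH3 + HCl → NH4Cl
n(HCl) = 0.0286 × 0.0761 = 2.18 × 10^-3 mol
n(NH3) in the aliquot = 2.18 × 10^-3 mol (1:1 ratio)
[NH3]_dilute = 2.18 × 10^-3 / 0.0200 = 0.109 mol/L
Dilution factor = 500.0 / 20.2 = 24.75
[NH3]_stock = 0.109 × 24.75 = 2.69 mol/L

2.69 mol/L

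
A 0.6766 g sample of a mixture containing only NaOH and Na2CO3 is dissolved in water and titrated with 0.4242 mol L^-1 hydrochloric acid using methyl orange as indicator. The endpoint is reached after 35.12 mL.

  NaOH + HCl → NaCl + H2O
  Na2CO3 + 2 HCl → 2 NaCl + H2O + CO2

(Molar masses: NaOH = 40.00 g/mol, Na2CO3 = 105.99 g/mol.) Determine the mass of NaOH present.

0.3476 g

n(HCl) = 0.03512 × 0.4242 = 0.01490 mol
Let x = n(NaOH), y = n(Na2CO3).
Titrant: 1x + 2y = 0.01490;  mass: 40.00x + 105.99y = 0.6766
Solving, x = 8.689 × 10^-3 mol, y = 3.104 × 10^-3 mol
mass of NaOH = 8.689 × 10^-3 × 40.00 = 0.3476 g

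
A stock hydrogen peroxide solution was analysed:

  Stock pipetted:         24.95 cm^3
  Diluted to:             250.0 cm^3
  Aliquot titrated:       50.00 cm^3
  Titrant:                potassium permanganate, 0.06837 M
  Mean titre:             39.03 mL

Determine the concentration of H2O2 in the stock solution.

2 MnO4^- + 5 H2O2 + 6 H^+ → 2 Mn^2+ + 5 O2 + 8 H2O
n(KMnO4) = 0.03903 × 0.06837 = 2.668 × 10^-3 mol
From the 5:2 ratio, n(H2O2) in the aliquot = 5/2 × 2.668 × 10^-3 = 6.671 × 10^-3 mol
[H2O2]_dilute = 6.671 × 10^-3 / 0.05000 = 0.1334 mol/L
Dilution factor = 250.0 / 24.95 = 10.02
[H2O2]_stock = 0.1334 × 10.02 = 1.337 mol/L

1.337 M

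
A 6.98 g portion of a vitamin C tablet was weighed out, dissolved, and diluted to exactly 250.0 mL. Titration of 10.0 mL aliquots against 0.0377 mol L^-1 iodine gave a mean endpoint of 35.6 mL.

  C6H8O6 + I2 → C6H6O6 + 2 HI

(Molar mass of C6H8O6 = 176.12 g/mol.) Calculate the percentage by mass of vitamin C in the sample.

84.7 %

n(I2) per titration = 0.0356 × 0.0377 = 1.34 × 10^-3 mol
n(C6H8O6) in each aliquot = 1.34 × 10^-3 mol (1:1 ratio)
n(C6H8O6) in the whole flask = 1.34 × 10^-3 × 250.0/10.0 = 0.0336 mol
mass of C6H8O6 = 0.0336 × 176.12 = 5.91 g
% C6H8O6 = 5.91 / 6.98 × 100 = 84.7 %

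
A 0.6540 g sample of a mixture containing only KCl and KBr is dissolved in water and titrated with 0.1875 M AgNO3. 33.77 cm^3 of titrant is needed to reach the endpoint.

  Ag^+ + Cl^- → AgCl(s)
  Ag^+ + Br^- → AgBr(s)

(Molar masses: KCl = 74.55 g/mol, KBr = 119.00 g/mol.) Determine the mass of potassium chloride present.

n(AgNO3) = 0.03377 × 0.1875 = 6.332 × 10^-3 mol
Let x = n(KCl), y = n(KBr).
Titrant: 1x + 1y = 6.332 × 10^-3;  mass: 74.55x + 119.00y = 0.6540
Solving, x = 2.238 × 10^-3 mol, y = 4.094 × 10^-3 mol
mass of KCl = 2.238 × 10^-3 × 74.55 = 0.1669 g

0.1669 g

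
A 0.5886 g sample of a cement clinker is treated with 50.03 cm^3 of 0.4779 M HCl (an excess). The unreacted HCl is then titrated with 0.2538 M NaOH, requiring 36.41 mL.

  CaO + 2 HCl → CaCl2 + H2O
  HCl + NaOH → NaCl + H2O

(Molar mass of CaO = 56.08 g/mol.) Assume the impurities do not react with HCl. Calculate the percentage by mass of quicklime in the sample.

69.88 %

n(HCl) added = 0.05003 × 0.4779 = 0.02391 mol
n(NaOH) used in back-titration = 0.03641 × 0.2538 = 9.241 × 10^-3 mol
n(HCl) left over = 9.241 × 10^-3 mol (1:1 ratio)
n(HCl) consumed by analyte = 0.02391 − 9.241 × 10^-3 = 0.01467 mol
From the 1:2 ratio, n(CaO) = 1/2 × 0.01467 = 7.334 × 10^-3 mol
mass of CaO = 7.334 × 10^-3 × 56.08 = 0.4113 g
% CaO = 0.4113 / 0.5886 × 100 = 69.88 %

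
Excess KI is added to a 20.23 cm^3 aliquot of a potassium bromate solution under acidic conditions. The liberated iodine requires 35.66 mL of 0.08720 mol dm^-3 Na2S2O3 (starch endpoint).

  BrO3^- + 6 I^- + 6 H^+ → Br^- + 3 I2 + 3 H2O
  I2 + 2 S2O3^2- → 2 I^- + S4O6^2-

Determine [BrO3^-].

0.02562 mol/L

n(S2O3^2-) = 0.03566 × 0.08720 = 3.110 × 10^-3 mol
n(I2) = n(S2O3^2-)/2 = 1.555 × 10^-3 mol
From the 1:3 ratio, n(BrO3^-) in the aliquot = 1/3 × 1.555 × 10^-3 = 5.183 × 10^-4 mol
[BrO3^-] = 5.183 × 10^-4 / 0.02023 = 0.02562 mol/L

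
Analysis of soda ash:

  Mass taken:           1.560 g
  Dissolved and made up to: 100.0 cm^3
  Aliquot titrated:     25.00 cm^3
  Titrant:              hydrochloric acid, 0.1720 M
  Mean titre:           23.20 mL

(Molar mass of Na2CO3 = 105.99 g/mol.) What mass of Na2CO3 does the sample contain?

Na2CO3 + 2 HCl → 2 NaCl + H2O + CO2
n(HCl) per titration = 0.02320 × 0.1720 = 3.990 × 10^-3 mol
From the 1:2 ratio, n(Na2CO3) in each aliquot = 1/2 × 3.990 × 10^-3 = 1.995 × 10^-3 mol
n(Na2CO3) in the whole flask = 1.995 × 10^-3 × 100.0/25.00 = 7.981 × 10^-3 mol
mass of Na2CO3 = 7.981 × 10^-3 × 105.99 = 0.8459 g

0.8459 g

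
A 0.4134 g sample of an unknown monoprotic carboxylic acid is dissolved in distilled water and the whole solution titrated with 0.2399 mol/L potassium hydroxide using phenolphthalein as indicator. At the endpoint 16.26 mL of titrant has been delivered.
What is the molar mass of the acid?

n(KOH) = 0.01626 L × 0.2399 mol/L = 3.901 × 10^-3 mol
n(HA) = 3.901 × 10^-3 mol (1:1 ratio)
M = m / n = 0.4134 g / 3.901 × 10^-3 mol = 106.0 g/mol

106.0 g/mol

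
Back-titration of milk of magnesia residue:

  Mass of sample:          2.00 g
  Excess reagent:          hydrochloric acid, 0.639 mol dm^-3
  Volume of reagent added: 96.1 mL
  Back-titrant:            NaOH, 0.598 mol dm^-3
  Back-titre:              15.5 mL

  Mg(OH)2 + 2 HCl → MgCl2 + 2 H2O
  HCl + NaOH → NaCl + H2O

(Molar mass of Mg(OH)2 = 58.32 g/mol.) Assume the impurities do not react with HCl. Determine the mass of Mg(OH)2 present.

n(HCl) added = 0.0961 × 0.639 = 0.0614 mol
n(NaOH) used in back-titration = 0.0155 × 0.598 = 9.27 × 10^-3 mol
n(HCl) left over = 9.27 × 10^-3 mol (1:1 ratio)
n(HCl) consumed by analyte = 0.0614 − 9.27 × 10^-3 = 0.0521 mol
From the 1:2 ratio, n(Mg(OH)2) = 1/2 × 0.0521 = 0.0261 mol
mass of Mg(OH)2 = 0.0261 × 58.32 = 1.52 g

1.52 g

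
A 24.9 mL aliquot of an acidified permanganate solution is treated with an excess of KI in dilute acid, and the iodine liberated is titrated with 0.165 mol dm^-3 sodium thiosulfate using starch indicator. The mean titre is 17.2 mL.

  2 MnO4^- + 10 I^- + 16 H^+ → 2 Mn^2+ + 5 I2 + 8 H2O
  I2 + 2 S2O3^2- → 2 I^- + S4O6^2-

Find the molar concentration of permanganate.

0.0228 mol/L

n(S2O3^2-) = 0.0172 × 0.165 = 2.84 × 10^-3 mol
n(I2) = n(S2O3^2-)/2 = 1.42 × 10^-3 mol
From the 2:5 ratio, n(MnO4^-) in the aliquot = 2/5 × 1.42 × 10^-3 = 5.68 × 10^-4 mol
[MnO4^-] = 5.68 × 10^-4 / 0.0249 = 0.0228 mol/L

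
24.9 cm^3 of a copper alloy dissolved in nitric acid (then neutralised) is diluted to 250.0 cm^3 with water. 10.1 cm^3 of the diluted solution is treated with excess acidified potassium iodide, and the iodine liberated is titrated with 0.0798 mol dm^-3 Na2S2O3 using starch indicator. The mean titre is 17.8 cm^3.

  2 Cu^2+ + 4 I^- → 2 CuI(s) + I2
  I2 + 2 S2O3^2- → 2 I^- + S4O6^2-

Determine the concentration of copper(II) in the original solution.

n(S2O3^2-) = 0.0178 × 0.0798 = 1.42 × 10^-3 mol
n(I2) = n(S2O3^2-)/2 = 7.10 × 10^-4 mol
From the 2:1 ratio, n(Cu2+) in the aliquot = 2/1 × 7.10 × 10^-4 = 1.42 × 10^-3 mol
[Cu2+]_dilute = 1.42 × 10^-3 / 0.0101 = 0.141 mol/L
[Cu2+]_original = 0.141 × 250.0/24.9 = 1.41 mol/L

1.41 mol/L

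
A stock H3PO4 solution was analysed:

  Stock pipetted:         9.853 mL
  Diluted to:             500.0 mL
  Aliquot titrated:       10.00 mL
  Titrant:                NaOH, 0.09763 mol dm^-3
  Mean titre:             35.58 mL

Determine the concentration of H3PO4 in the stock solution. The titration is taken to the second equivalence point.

8.814 mol/L

H3PO4 + 2 NaOH → Na2HPO4 + 2 H2O
n(NaOH) = 0.03558 × 0.09763 = 3.474 × 10^-3 mol
From the 1:2 ratio, n(H3PO4) in the aliquot = 1/2 × 3.474 × 10^-3 = 1.737 × 10^-3 mol
[H3PO4]_dilute = 1.737 × 10^-3 / 0.01000 = 0.1737 mol/L
Dilution factor = 500.0 / 9.853 = 50.75
[H3PO4]_stock = 0.1737 × 50.75 = 8.814 mol/L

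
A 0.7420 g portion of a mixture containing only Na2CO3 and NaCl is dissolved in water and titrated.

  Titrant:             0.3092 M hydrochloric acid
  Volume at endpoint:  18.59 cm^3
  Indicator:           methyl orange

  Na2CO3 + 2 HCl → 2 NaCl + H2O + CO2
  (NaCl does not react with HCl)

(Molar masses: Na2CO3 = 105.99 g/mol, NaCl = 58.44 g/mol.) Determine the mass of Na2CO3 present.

0.3046 g

n(HCl) = 0.01859 × 0.3092 = 5.748 × 10^-3 mol
Let x = n(Na2CO3), y = n(NaCl).
Titrant: 2x = 5.748 × 10^-3;  mass: 105.99x + 58.44y = 0.7420
Solving, x = 2.874 × 10^-3 mol, y = 7.484 × 10^-3 mol
mass of Na2CO3 = 2.874 × 10^-3 × 105.99 = 0.3046 g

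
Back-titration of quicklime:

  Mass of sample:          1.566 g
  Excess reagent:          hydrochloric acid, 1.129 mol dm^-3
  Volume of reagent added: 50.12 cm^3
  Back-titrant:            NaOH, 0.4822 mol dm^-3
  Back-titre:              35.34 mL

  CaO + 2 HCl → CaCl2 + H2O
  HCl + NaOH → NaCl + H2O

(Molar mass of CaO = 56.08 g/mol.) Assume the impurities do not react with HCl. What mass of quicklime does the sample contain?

n(HCl) added = 0.05012 × 1.129 = 0.05659 mol
n(NaOH) used in back-titration = 0.03534 × 0.4822 = 0.01704 mol
n(HCl) left over = 0.01704 mol (1:1 ratio)
n(HCl) consumed by analyte = 0.05659 − 0.01704 = 0.03954 mol
From the 1:2 ratio, n(CaO) = 1/2 × 0.03954 = 0.01977 mol
mass of CaO = 0.01977 × 56.08 = 1.109 g

1.109 g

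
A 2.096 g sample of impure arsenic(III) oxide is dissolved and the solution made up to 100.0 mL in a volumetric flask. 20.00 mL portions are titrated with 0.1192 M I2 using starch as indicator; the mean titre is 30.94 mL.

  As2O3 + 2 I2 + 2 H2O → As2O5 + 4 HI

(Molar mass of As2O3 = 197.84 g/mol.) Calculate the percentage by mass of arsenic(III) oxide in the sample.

87.03 %

n(I2) per titration = 0.03094 × 0.1192 = 3.688 × 10^-3 mol
From the 1:2 ratio, n(As2O3) in each aliquot = 1/2 × 3.688 × 10^-3 = 1.844 × 10^-3 mol
n(As2O3) in the whole flask = 1.844 × 10^-3 × 100.0/20.00 = 9.220 × 10^-3 mol
mass of As2O3 = 9.220 × 10^-3 × 197.84 = 1.824 g
% As2O3 = 1.824 / 2.096 × 100 = 87.03 %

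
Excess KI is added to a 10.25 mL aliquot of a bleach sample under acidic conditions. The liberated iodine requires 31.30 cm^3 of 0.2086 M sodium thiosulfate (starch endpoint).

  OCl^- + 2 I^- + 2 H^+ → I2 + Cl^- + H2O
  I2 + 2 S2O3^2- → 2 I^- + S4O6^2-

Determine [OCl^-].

0.3185 M

n(S2O3^2-) = 0.03130 × 0.2086 = 6.529 × 10^-3 mol
n(I2) = n(S2O3^2-)/2 = 3.265 × 10^-3 mol
n(OCl^-) in the aliquot = 3.265 × 10^-3 mol (1:1 ratio)
[OCl^-] = 3.265 × 10^-3 / 0.01025 = 0.3185 mol/L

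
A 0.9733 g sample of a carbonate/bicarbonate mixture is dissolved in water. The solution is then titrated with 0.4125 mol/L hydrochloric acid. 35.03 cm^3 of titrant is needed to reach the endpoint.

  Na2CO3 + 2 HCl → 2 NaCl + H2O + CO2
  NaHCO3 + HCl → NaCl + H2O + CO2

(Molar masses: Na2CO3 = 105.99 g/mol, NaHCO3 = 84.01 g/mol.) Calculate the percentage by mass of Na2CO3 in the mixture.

42.24 %

n(HCl) = 0.03503 × 0.4125 = 0.01445 mol
Let x = n(Na2CO3), y = n(NaHCO3).
Titrant: 2x + 1y = 0.01445;  mass: 105.99x + 84.01y = 0.9733
Solving, x = 3.879 × 10^-3 mol, y = 6.691 × 10^-3 mol
mass of Na2CO3 = 3.879 × 10^-3 × 105.99 = 0.4112 g
% Na2CO3 = 0.4112 / 0.9733 × 100 = 42.24 %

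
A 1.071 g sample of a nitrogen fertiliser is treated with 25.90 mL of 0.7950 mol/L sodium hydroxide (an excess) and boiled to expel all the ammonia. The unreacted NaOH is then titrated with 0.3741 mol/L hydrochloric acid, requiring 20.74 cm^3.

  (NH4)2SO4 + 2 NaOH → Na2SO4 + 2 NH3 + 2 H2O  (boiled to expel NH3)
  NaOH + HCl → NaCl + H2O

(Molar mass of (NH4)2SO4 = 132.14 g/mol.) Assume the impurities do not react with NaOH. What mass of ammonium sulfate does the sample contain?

0.8478 g

n(NaOH) added = 0.02590 × 0.7950 = 0.02059 mol
n(HCl) used in back-titration = 0.02074 × 0.3741 = 7.759 × 10^-3 mol
n(NaOH) left over = 7.759 × 10^-3 mol (1:1 ratio)
n(NaOH) consumed by analyte = 0.02059 − 7.759 × 10^-3 = 0.01283 mol
From the 1:2 ratio, n((NH4)2SO4) = 1/2 × 0.01283 = 6.416 × 10^-3 mol
mass of (NH4)2SO4 = 6.416 × 10^-3 × 132.14 = 0.8478 g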